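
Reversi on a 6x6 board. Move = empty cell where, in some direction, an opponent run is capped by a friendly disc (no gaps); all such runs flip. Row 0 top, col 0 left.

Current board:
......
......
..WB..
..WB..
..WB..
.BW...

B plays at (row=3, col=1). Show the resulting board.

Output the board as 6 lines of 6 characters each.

Place B at (3,1); scan 8 dirs for brackets.
Dir NW: first cell '.' (not opp) -> no flip
Dir N: first cell '.' (not opp) -> no flip
Dir NE: opp run (2,2), next='.' -> no flip
Dir W: first cell '.' (not opp) -> no flip
Dir E: opp run (3,2) capped by B -> flip
Dir SW: first cell '.' (not opp) -> no flip
Dir S: first cell '.' (not opp) -> no flip
Dir SE: opp run (4,2), next='.' -> no flip
All flips: (3,2)

Answer: ......
......
..WB..
.BBB..
..WB..
.BW...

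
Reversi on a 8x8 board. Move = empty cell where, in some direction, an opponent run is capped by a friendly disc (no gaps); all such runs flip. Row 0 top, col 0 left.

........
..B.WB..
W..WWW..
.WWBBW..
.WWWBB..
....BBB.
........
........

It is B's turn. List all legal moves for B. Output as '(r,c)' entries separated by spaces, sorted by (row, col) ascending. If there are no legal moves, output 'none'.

Answer: (0,4) (1,3) (1,6) (2,1) (2,6) (3,0) (3,6) (4,0) (5,1) (5,2) (5,3)

Derivation:
(0,3): no bracket -> illegal
(0,4): flips 2 -> legal
(0,5): no bracket -> illegal
(1,0): no bracket -> illegal
(1,1): no bracket -> illegal
(1,3): flips 2 -> legal
(1,6): flips 1 -> legal
(2,1): flips 2 -> legal
(2,2): no bracket -> illegal
(2,6): flips 1 -> legal
(3,0): flips 2 -> legal
(3,6): flips 1 -> legal
(4,0): flips 3 -> legal
(4,6): no bracket -> illegal
(5,0): no bracket -> illegal
(5,1): flips 1 -> legal
(5,2): flips 1 -> legal
(5,3): flips 1 -> legal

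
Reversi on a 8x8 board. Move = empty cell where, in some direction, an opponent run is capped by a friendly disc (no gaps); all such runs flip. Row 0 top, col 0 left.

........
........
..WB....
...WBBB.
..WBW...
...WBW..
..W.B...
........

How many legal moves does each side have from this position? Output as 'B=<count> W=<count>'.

Answer: B=10 W=7

Derivation:
-- B to move --
(1,1): no bracket -> illegal
(1,2): no bracket -> illegal
(1,3): no bracket -> illegal
(2,1): flips 1 -> legal
(2,4): no bracket -> illegal
(3,1): flips 2 -> legal
(3,2): flips 1 -> legal
(4,1): flips 1 -> legal
(4,5): flips 1 -> legal
(4,6): flips 1 -> legal
(5,1): no bracket -> illegal
(5,2): flips 1 -> legal
(5,6): flips 1 -> legal
(6,1): no bracket -> illegal
(6,3): flips 1 -> legal
(6,5): no bracket -> illegal
(6,6): no bracket -> illegal
(7,1): flips 3 -> legal
(7,2): no bracket -> illegal
(7,3): no bracket -> illegal
B mobility = 10
-- W to move --
(1,2): no bracket -> illegal
(1,3): flips 1 -> legal
(1,4): no bracket -> illegal
(2,4): flips 2 -> legal
(2,5): no bracket -> illegal
(2,6): flips 1 -> legal
(2,7): no bracket -> illegal
(3,2): no bracket -> illegal
(3,7): flips 3 -> legal
(4,5): no bracket -> illegal
(4,6): no bracket -> illegal
(4,7): no bracket -> illegal
(5,2): no bracket -> illegal
(6,3): no bracket -> illegal
(6,5): no bracket -> illegal
(7,3): flips 1 -> legal
(7,4): flips 2 -> legal
(7,5): flips 1 -> legal
W mobility = 7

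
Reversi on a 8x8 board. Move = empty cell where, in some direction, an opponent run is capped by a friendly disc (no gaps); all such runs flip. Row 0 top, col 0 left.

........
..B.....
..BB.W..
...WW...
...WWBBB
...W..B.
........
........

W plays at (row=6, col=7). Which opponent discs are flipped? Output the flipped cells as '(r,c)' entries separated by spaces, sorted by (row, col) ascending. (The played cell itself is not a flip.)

Dir NW: opp run (5,6) (4,5) capped by W -> flip
Dir N: first cell '.' (not opp) -> no flip
Dir NE: edge -> no flip
Dir W: first cell '.' (not opp) -> no flip
Dir E: edge -> no flip
Dir SW: first cell '.' (not opp) -> no flip
Dir S: first cell '.' (not opp) -> no flip
Dir SE: edge -> no flip

Answer: (4,5) (5,6)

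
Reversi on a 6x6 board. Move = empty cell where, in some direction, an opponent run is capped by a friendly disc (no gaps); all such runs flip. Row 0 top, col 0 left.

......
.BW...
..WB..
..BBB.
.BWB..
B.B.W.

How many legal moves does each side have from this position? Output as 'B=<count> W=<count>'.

-- B to move --
(0,1): flips 1 -> legal
(0,2): flips 2 -> legal
(0,3): no bracket -> illegal
(1,3): flips 1 -> legal
(2,1): flips 1 -> legal
(3,1): no bracket -> illegal
(4,4): no bracket -> illegal
(4,5): no bracket -> illegal
(5,1): flips 1 -> legal
(5,3): no bracket -> illegal
(5,5): no bracket -> illegal
B mobility = 5
-- W to move --
(0,0): flips 1 -> legal
(0,1): no bracket -> illegal
(0,2): no bracket -> illegal
(1,0): flips 1 -> legal
(1,3): no bracket -> illegal
(1,4): no bracket -> illegal
(2,0): no bracket -> illegal
(2,1): flips 2 -> legal
(2,4): flips 2 -> legal
(2,5): no bracket -> illegal
(3,0): no bracket -> illegal
(3,1): no bracket -> illegal
(3,5): no bracket -> illegal
(4,0): flips 1 -> legal
(4,4): flips 2 -> legal
(4,5): flips 2 -> legal
(5,1): no bracket -> illegal
(5,3): no bracket -> illegal
W mobility = 7

Answer: B=5 W=7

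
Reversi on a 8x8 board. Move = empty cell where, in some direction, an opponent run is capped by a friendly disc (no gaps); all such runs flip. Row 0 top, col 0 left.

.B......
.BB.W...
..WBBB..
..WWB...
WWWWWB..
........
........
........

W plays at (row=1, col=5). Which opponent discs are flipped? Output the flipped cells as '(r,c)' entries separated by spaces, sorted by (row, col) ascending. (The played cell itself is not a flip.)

Dir NW: first cell '.' (not opp) -> no flip
Dir N: first cell '.' (not opp) -> no flip
Dir NE: first cell '.' (not opp) -> no flip
Dir W: first cell 'W' (not opp) -> no flip
Dir E: first cell '.' (not opp) -> no flip
Dir SW: opp run (2,4) capped by W -> flip
Dir S: opp run (2,5), next='.' -> no flip
Dir SE: first cell '.' (not opp) -> no flip

Answer: (2,4)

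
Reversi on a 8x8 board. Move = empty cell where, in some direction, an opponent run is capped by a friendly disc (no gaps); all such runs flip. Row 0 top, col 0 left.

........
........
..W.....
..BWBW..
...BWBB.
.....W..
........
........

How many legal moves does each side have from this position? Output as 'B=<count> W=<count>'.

-- B to move --
(1,1): no bracket -> illegal
(1,2): flips 1 -> legal
(1,3): no bracket -> illegal
(2,1): no bracket -> illegal
(2,3): flips 1 -> legal
(2,4): flips 1 -> legal
(2,5): flips 1 -> legal
(2,6): no bracket -> illegal
(3,1): no bracket -> illegal
(3,6): flips 1 -> legal
(4,2): no bracket -> illegal
(5,3): no bracket -> illegal
(5,4): flips 1 -> legal
(5,6): no bracket -> illegal
(6,4): flips 1 -> legal
(6,5): flips 1 -> legal
(6,6): no bracket -> illegal
B mobility = 8
-- W to move --
(2,1): no bracket -> illegal
(2,3): no bracket -> illegal
(2,4): flips 1 -> legal
(2,5): no bracket -> illegal
(3,1): flips 1 -> legal
(3,6): no bracket -> illegal
(3,7): flips 1 -> legal
(4,1): no bracket -> illegal
(4,2): flips 2 -> legal
(4,7): flips 2 -> legal
(5,2): no bracket -> illegal
(5,3): flips 1 -> legal
(5,4): no bracket -> illegal
(5,6): no bracket -> illegal
(5,7): flips 1 -> legal
W mobility = 7

Answer: B=8 W=7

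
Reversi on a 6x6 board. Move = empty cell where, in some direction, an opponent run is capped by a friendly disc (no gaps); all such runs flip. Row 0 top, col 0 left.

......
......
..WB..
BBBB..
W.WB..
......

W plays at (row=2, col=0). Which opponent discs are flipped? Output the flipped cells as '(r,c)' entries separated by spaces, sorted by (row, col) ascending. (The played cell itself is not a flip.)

Answer: (3,0) (3,1)

Derivation:
Dir NW: edge -> no flip
Dir N: first cell '.' (not opp) -> no flip
Dir NE: first cell '.' (not opp) -> no flip
Dir W: edge -> no flip
Dir E: first cell '.' (not opp) -> no flip
Dir SW: edge -> no flip
Dir S: opp run (3,0) capped by W -> flip
Dir SE: opp run (3,1) capped by W -> flip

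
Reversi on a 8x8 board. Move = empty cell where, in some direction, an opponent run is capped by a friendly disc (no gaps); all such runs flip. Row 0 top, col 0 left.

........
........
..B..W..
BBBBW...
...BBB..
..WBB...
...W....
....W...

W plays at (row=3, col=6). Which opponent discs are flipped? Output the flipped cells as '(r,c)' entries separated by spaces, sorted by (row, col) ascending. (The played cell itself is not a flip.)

Answer: (4,5) (5,4)

Derivation:
Dir NW: first cell 'W' (not opp) -> no flip
Dir N: first cell '.' (not opp) -> no flip
Dir NE: first cell '.' (not opp) -> no flip
Dir W: first cell '.' (not opp) -> no flip
Dir E: first cell '.' (not opp) -> no flip
Dir SW: opp run (4,5) (5,4) capped by W -> flip
Dir S: first cell '.' (not opp) -> no flip
Dir SE: first cell '.' (not opp) -> no flip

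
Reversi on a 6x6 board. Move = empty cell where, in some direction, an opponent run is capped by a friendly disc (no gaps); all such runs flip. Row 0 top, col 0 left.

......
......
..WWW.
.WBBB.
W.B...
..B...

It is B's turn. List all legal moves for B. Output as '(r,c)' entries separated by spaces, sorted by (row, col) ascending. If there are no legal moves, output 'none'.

(1,1): flips 1 -> legal
(1,2): flips 2 -> legal
(1,3): flips 1 -> legal
(1,4): flips 2 -> legal
(1,5): flips 1 -> legal
(2,0): flips 1 -> legal
(2,1): no bracket -> illegal
(2,5): no bracket -> illegal
(3,0): flips 1 -> legal
(3,5): no bracket -> illegal
(4,1): no bracket -> illegal
(5,0): no bracket -> illegal
(5,1): no bracket -> illegal

Answer: (1,1) (1,2) (1,3) (1,4) (1,5) (2,0) (3,0)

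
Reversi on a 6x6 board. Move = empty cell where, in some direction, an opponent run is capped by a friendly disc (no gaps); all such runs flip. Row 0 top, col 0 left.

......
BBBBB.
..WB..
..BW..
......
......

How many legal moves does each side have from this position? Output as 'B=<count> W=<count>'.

-- B to move --
(2,1): flips 1 -> legal
(2,4): no bracket -> illegal
(3,1): flips 1 -> legal
(3,4): flips 1 -> legal
(4,2): no bracket -> illegal
(4,3): flips 1 -> legal
(4,4): flips 2 -> legal
B mobility = 5
-- W to move --
(0,0): flips 1 -> legal
(0,1): no bracket -> illegal
(0,2): flips 1 -> legal
(0,3): flips 2 -> legal
(0,4): flips 1 -> legal
(0,5): no bracket -> illegal
(1,5): no bracket -> illegal
(2,0): no bracket -> illegal
(2,1): no bracket -> illegal
(2,4): flips 1 -> legal
(2,5): no bracket -> illegal
(3,1): flips 1 -> legal
(3,4): no bracket -> illegal
(4,1): no bracket -> illegal
(4,2): flips 1 -> legal
(4,3): no bracket -> illegal
W mobility = 7

Answer: B=5 W=7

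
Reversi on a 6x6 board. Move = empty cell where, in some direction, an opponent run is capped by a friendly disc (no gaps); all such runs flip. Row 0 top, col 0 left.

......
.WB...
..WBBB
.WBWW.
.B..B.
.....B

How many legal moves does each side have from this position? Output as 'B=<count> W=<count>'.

-- B to move --
(0,0): flips 3 -> legal
(0,1): no bracket -> illegal
(0,2): no bracket -> illegal
(1,0): flips 1 -> legal
(1,3): no bracket -> illegal
(2,0): no bracket -> illegal
(2,1): flips 2 -> legal
(3,0): flips 1 -> legal
(3,5): flips 2 -> legal
(4,0): no bracket -> illegal
(4,2): flips 1 -> legal
(4,3): flips 2 -> legal
(4,5): flips 1 -> legal
B mobility = 8
-- W to move --
(0,1): flips 2 -> legal
(0,2): flips 1 -> legal
(0,3): no bracket -> illegal
(1,3): flips 2 -> legal
(1,4): flips 1 -> legal
(1,5): flips 1 -> legal
(2,1): no bracket -> illegal
(3,0): no bracket -> illegal
(3,5): no bracket -> illegal
(4,0): no bracket -> illegal
(4,2): flips 1 -> legal
(4,3): no bracket -> illegal
(4,5): no bracket -> illegal
(5,0): no bracket -> illegal
(5,1): flips 1 -> legal
(5,2): no bracket -> illegal
(5,3): no bracket -> illegal
(5,4): flips 1 -> legal
W mobility = 8

Answer: B=8 W=8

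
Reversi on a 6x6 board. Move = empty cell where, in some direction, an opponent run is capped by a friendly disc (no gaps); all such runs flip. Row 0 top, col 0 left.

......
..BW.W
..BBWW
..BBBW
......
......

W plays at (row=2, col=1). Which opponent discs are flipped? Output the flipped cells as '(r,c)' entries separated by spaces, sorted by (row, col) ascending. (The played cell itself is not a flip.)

Answer: (2,2) (2,3)

Derivation:
Dir NW: first cell '.' (not opp) -> no flip
Dir N: first cell '.' (not opp) -> no flip
Dir NE: opp run (1,2), next='.' -> no flip
Dir W: first cell '.' (not opp) -> no flip
Dir E: opp run (2,2) (2,3) capped by W -> flip
Dir SW: first cell '.' (not opp) -> no flip
Dir S: first cell '.' (not opp) -> no flip
Dir SE: opp run (3,2), next='.' -> no flip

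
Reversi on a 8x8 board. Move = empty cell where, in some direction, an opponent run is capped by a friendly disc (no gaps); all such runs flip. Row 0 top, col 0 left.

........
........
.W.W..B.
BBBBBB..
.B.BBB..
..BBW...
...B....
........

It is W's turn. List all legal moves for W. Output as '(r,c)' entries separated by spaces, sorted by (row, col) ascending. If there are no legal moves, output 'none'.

(1,5): no bracket -> illegal
(1,6): no bracket -> illegal
(1,7): no bracket -> illegal
(2,0): no bracket -> illegal
(2,2): no bracket -> illegal
(2,4): flips 2 -> legal
(2,5): no bracket -> illegal
(2,7): no bracket -> illegal
(3,6): flips 1 -> legal
(3,7): no bracket -> illegal
(4,0): no bracket -> illegal
(4,2): no bracket -> illegal
(4,6): no bracket -> illegal
(5,0): flips 2 -> legal
(5,1): flips 4 -> legal
(5,5): no bracket -> illegal
(5,6): flips 2 -> legal
(6,1): no bracket -> illegal
(6,2): no bracket -> illegal
(6,4): no bracket -> illegal
(7,2): flips 1 -> legal
(7,3): flips 4 -> legal
(7,4): no bracket -> illegal

Answer: (2,4) (3,6) (5,0) (5,1) (5,6) (7,2) (7,3)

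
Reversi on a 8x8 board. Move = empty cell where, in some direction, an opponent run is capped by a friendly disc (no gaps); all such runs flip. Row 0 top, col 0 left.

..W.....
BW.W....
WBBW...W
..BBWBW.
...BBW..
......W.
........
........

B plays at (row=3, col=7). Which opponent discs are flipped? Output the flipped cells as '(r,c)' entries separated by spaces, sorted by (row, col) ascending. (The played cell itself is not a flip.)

Dir NW: first cell '.' (not opp) -> no flip
Dir N: opp run (2,7), next='.' -> no flip
Dir NE: edge -> no flip
Dir W: opp run (3,6) capped by B -> flip
Dir E: edge -> no flip
Dir SW: first cell '.' (not opp) -> no flip
Dir S: first cell '.' (not opp) -> no flip
Dir SE: edge -> no flip

Answer: (3,6)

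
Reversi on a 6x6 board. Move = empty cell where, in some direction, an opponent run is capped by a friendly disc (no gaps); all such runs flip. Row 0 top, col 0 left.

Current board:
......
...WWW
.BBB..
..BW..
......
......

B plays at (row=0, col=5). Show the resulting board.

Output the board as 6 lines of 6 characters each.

Answer: .....B
...WBW
.BBB..
..BW..
......
......

Derivation:
Place B at (0,5); scan 8 dirs for brackets.
Dir NW: edge -> no flip
Dir N: edge -> no flip
Dir NE: edge -> no flip
Dir W: first cell '.' (not opp) -> no flip
Dir E: edge -> no flip
Dir SW: opp run (1,4) capped by B -> flip
Dir S: opp run (1,5), next='.' -> no flip
Dir SE: edge -> no flip
All flips: (1,4)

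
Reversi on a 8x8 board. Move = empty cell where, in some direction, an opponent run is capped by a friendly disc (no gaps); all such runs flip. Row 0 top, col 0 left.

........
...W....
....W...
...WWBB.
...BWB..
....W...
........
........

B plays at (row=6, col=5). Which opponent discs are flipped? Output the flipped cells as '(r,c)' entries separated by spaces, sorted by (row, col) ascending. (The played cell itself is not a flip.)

Answer: (5,4)

Derivation:
Dir NW: opp run (5,4) capped by B -> flip
Dir N: first cell '.' (not opp) -> no flip
Dir NE: first cell '.' (not opp) -> no flip
Dir W: first cell '.' (not opp) -> no flip
Dir E: first cell '.' (not opp) -> no flip
Dir SW: first cell '.' (not opp) -> no flip
Dir S: first cell '.' (not opp) -> no flip
Dir SE: first cell '.' (not opp) -> no flip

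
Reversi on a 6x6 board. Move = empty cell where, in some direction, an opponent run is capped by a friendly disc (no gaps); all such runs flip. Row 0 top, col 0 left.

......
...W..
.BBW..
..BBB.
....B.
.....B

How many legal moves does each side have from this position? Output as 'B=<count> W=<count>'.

Answer: B=5 W=5

Derivation:
-- B to move --
(0,2): no bracket -> illegal
(0,3): flips 2 -> legal
(0,4): flips 1 -> legal
(1,2): flips 1 -> legal
(1,4): flips 1 -> legal
(2,4): flips 1 -> legal
B mobility = 5
-- W to move --
(1,0): no bracket -> illegal
(1,1): no bracket -> illegal
(1,2): no bracket -> illegal
(2,0): flips 2 -> legal
(2,4): no bracket -> illegal
(2,5): no bracket -> illegal
(3,0): no bracket -> illegal
(3,1): flips 1 -> legal
(3,5): no bracket -> illegal
(4,1): flips 1 -> legal
(4,2): no bracket -> illegal
(4,3): flips 1 -> legal
(4,5): flips 1 -> legal
(5,3): no bracket -> illegal
(5,4): no bracket -> illegal
W mobility = 5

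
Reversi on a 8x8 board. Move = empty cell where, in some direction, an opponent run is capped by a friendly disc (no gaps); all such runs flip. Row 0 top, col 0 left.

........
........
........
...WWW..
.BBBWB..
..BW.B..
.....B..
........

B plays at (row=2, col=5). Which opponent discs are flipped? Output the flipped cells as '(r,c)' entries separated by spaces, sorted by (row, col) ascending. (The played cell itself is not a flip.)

Dir NW: first cell '.' (not opp) -> no flip
Dir N: first cell '.' (not opp) -> no flip
Dir NE: first cell '.' (not opp) -> no flip
Dir W: first cell '.' (not opp) -> no flip
Dir E: first cell '.' (not opp) -> no flip
Dir SW: opp run (3,4) capped by B -> flip
Dir S: opp run (3,5) capped by B -> flip
Dir SE: first cell '.' (not opp) -> no flip

Answer: (3,4) (3,5)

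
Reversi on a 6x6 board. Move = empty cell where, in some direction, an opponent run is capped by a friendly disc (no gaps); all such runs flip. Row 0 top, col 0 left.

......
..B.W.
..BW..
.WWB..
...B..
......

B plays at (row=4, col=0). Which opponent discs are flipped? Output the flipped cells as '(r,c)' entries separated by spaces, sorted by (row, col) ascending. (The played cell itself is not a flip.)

Dir NW: edge -> no flip
Dir N: first cell '.' (not opp) -> no flip
Dir NE: opp run (3,1) capped by B -> flip
Dir W: edge -> no flip
Dir E: first cell '.' (not opp) -> no flip
Dir SW: edge -> no flip
Dir S: first cell '.' (not opp) -> no flip
Dir SE: first cell '.' (not opp) -> no flip

Answer: (3,1)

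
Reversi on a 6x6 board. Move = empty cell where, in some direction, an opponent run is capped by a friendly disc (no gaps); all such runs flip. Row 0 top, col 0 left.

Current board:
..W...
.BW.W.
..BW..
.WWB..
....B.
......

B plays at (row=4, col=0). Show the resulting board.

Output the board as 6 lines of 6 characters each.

Place B at (4,0); scan 8 dirs for brackets.
Dir NW: edge -> no flip
Dir N: first cell '.' (not opp) -> no flip
Dir NE: opp run (3,1) capped by B -> flip
Dir W: edge -> no flip
Dir E: first cell '.' (not opp) -> no flip
Dir SW: edge -> no flip
Dir S: first cell '.' (not opp) -> no flip
Dir SE: first cell '.' (not opp) -> no flip
All flips: (3,1)

Answer: ..W...
.BW.W.
..BW..
.BWB..
B...B.
......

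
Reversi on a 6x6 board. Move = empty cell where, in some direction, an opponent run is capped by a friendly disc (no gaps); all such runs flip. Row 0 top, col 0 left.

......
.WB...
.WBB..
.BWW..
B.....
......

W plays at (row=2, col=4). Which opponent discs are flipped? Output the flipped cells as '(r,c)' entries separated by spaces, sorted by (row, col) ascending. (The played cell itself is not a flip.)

Dir NW: first cell '.' (not opp) -> no flip
Dir N: first cell '.' (not opp) -> no flip
Dir NE: first cell '.' (not opp) -> no flip
Dir W: opp run (2,3) (2,2) capped by W -> flip
Dir E: first cell '.' (not opp) -> no flip
Dir SW: first cell 'W' (not opp) -> no flip
Dir S: first cell '.' (not opp) -> no flip
Dir SE: first cell '.' (not opp) -> no flip

Answer: (2,2) (2,3)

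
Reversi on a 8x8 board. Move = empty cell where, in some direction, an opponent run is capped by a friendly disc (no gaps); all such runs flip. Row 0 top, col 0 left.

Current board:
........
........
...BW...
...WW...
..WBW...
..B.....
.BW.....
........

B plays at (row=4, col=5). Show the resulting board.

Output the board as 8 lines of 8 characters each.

Place B at (4,5); scan 8 dirs for brackets.
Dir NW: opp run (3,4) capped by B -> flip
Dir N: first cell '.' (not opp) -> no flip
Dir NE: first cell '.' (not opp) -> no flip
Dir W: opp run (4,4) capped by B -> flip
Dir E: first cell '.' (not opp) -> no flip
Dir SW: first cell '.' (not opp) -> no flip
Dir S: first cell '.' (not opp) -> no flip
Dir SE: first cell '.' (not opp) -> no flip
All flips: (3,4) (4,4)

Answer: ........
........
...BW...
...WB...
..WBBB..
..B.....
.BW.....
........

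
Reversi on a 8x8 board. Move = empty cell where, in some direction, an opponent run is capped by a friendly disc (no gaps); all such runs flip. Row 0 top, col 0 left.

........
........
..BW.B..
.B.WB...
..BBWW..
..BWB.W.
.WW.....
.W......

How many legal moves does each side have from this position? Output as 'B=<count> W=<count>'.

-- B to move --
(1,2): flips 1 -> legal
(1,3): flips 2 -> legal
(1,4): no bracket -> illegal
(2,4): flips 2 -> legal
(3,2): flips 1 -> legal
(3,5): no bracket -> illegal
(3,6): flips 1 -> legal
(4,6): flips 2 -> legal
(4,7): no bracket -> illegal
(5,0): no bracket -> illegal
(5,1): no bracket -> illegal
(5,5): flips 2 -> legal
(5,7): no bracket -> illegal
(6,0): no bracket -> illegal
(6,3): flips 1 -> legal
(6,4): flips 1 -> legal
(6,5): no bracket -> illegal
(6,6): no bracket -> illegal
(6,7): flips 2 -> legal
(7,0): flips 1 -> legal
(7,2): flips 1 -> legal
(7,3): no bracket -> illegal
B mobility = 12
-- W to move --
(1,1): flips 1 -> legal
(1,2): no bracket -> illegal
(1,3): no bracket -> illegal
(1,4): no bracket -> illegal
(1,5): no bracket -> illegal
(1,6): flips 4 -> legal
(2,0): flips 2 -> legal
(2,1): flips 1 -> legal
(2,4): flips 1 -> legal
(2,6): no bracket -> illegal
(3,0): no bracket -> illegal
(3,2): flips 2 -> legal
(3,5): flips 1 -> legal
(3,6): no bracket -> illegal
(4,0): no bracket -> illegal
(4,1): flips 2 -> legal
(5,1): flips 2 -> legal
(5,5): flips 1 -> legal
(6,3): flips 1 -> legal
(6,4): flips 1 -> legal
(6,5): no bracket -> illegal
W mobility = 12

Answer: B=12 W=12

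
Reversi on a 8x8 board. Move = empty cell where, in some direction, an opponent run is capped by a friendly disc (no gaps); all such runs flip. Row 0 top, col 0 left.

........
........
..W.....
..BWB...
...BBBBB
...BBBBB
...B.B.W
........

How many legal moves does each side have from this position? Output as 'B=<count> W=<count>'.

-- B to move --
(1,1): flips 2 -> legal
(1,2): flips 1 -> legal
(1,3): no bracket -> illegal
(2,1): no bracket -> illegal
(2,3): flips 1 -> legal
(2,4): no bracket -> illegal
(3,1): no bracket -> illegal
(4,2): no bracket -> illegal
(6,6): no bracket -> illegal
(7,6): no bracket -> illegal
(7,7): flips 1 -> legal
B mobility = 4
-- W to move --
(2,1): no bracket -> illegal
(2,3): flips 3 -> legal
(2,4): no bracket -> illegal
(2,5): no bracket -> illegal
(3,1): flips 1 -> legal
(3,5): flips 1 -> legal
(3,6): no bracket -> illegal
(3,7): flips 2 -> legal
(4,1): no bracket -> illegal
(4,2): flips 1 -> legal
(5,2): no bracket -> illegal
(6,2): no bracket -> illegal
(6,4): no bracket -> illegal
(6,6): flips 2 -> legal
(7,2): no bracket -> illegal
(7,3): flips 3 -> legal
(7,4): no bracket -> illegal
(7,5): no bracket -> illegal
(7,6): no bracket -> illegal
W mobility = 7

Answer: B=4 W=7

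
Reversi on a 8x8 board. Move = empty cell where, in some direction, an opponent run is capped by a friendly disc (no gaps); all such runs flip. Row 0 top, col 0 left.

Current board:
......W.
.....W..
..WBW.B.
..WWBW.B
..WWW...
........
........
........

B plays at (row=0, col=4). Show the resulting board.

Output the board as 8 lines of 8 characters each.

Answer: ....B.W.
.....B..
..WBW.B.
..WWBW.B
..WWW...
........
........
........

Derivation:
Place B at (0,4); scan 8 dirs for brackets.
Dir NW: edge -> no flip
Dir N: edge -> no flip
Dir NE: edge -> no flip
Dir W: first cell '.' (not opp) -> no flip
Dir E: first cell '.' (not opp) -> no flip
Dir SW: first cell '.' (not opp) -> no flip
Dir S: first cell '.' (not opp) -> no flip
Dir SE: opp run (1,5) capped by B -> flip
All flips: (1,5)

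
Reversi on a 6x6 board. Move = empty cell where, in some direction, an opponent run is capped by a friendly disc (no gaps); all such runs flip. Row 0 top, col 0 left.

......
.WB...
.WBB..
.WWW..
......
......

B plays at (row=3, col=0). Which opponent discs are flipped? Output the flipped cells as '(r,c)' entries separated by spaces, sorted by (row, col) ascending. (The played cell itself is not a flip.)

Dir NW: edge -> no flip
Dir N: first cell '.' (not opp) -> no flip
Dir NE: opp run (2,1) capped by B -> flip
Dir W: edge -> no flip
Dir E: opp run (3,1) (3,2) (3,3), next='.' -> no flip
Dir SW: edge -> no flip
Dir S: first cell '.' (not opp) -> no flip
Dir SE: first cell '.' (not opp) -> no flip

Answer: (2,1)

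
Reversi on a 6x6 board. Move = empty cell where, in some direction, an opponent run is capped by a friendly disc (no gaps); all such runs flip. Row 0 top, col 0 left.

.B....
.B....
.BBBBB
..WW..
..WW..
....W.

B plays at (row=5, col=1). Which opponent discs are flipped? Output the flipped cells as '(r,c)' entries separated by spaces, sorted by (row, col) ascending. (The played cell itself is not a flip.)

Answer: (3,3) (4,2)

Derivation:
Dir NW: first cell '.' (not opp) -> no flip
Dir N: first cell '.' (not opp) -> no flip
Dir NE: opp run (4,2) (3,3) capped by B -> flip
Dir W: first cell '.' (not opp) -> no flip
Dir E: first cell '.' (not opp) -> no flip
Dir SW: edge -> no flip
Dir S: edge -> no flip
Dir SE: edge -> no flip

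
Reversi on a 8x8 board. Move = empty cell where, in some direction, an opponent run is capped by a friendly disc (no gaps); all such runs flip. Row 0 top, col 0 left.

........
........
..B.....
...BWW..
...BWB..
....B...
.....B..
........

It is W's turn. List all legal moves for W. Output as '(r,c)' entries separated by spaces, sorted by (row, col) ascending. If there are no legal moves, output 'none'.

(1,1): flips 2 -> legal
(1,2): no bracket -> illegal
(1,3): no bracket -> illegal
(2,1): no bracket -> illegal
(2,3): no bracket -> illegal
(2,4): no bracket -> illegal
(3,1): no bracket -> illegal
(3,2): flips 1 -> legal
(3,6): no bracket -> illegal
(4,2): flips 1 -> legal
(4,6): flips 1 -> legal
(5,2): flips 1 -> legal
(5,3): no bracket -> illegal
(5,5): flips 1 -> legal
(5,6): flips 1 -> legal
(6,3): no bracket -> illegal
(6,4): flips 1 -> legal
(6,6): no bracket -> illegal
(7,4): no bracket -> illegal
(7,5): no bracket -> illegal
(7,6): no bracket -> illegal

Answer: (1,1) (3,2) (4,2) (4,6) (5,2) (5,5) (5,6) (6,4)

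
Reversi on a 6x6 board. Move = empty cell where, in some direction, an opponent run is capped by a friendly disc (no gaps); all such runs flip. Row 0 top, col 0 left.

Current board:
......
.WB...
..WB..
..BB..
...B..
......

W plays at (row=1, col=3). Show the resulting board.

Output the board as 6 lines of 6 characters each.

Answer: ......
.WWW..
..WB..
..BB..
...B..
......

Derivation:
Place W at (1,3); scan 8 dirs for brackets.
Dir NW: first cell '.' (not opp) -> no flip
Dir N: first cell '.' (not opp) -> no flip
Dir NE: first cell '.' (not opp) -> no flip
Dir W: opp run (1,2) capped by W -> flip
Dir E: first cell '.' (not opp) -> no flip
Dir SW: first cell 'W' (not opp) -> no flip
Dir S: opp run (2,3) (3,3) (4,3), next='.' -> no flip
Dir SE: first cell '.' (not opp) -> no flip
All flips: (1,2)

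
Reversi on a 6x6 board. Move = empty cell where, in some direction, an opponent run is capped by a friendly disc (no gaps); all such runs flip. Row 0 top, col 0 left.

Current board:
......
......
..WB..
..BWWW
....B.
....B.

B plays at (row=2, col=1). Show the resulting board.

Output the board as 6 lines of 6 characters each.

Answer: ......
......
.BBB..
..BWWW
....B.
....B.

Derivation:
Place B at (2,1); scan 8 dirs for brackets.
Dir NW: first cell '.' (not opp) -> no flip
Dir N: first cell '.' (not opp) -> no flip
Dir NE: first cell '.' (not opp) -> no flip
Dir W: first cell '.' (not opp) -> no flip
Dir E: opp run (2,2) capped by B -> flip
Dir SW: first cell '.' (not opp) -> no flip
Dir S: first cell '.' (not opp) -> no flip
Dir SE: first cell 'B' (not opp) -> no flip
All flips: (2,2)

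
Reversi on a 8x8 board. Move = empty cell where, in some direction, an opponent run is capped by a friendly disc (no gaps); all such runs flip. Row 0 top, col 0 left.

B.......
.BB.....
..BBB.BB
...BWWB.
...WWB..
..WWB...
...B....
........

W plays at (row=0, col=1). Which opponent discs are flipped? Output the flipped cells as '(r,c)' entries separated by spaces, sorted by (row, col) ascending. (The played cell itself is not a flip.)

Answer: (1,2) (2,3)

Derivation:
Dir NW: edge -> no flip
Dir N: edge -> no flip
Dir NE: edge -> no flip
Dir W: opp run (0,0), next=edge -> no flip
Dir E: first cell '.' (not opp) -> no flip
Dir SW: first cell '.' (not opp) -> no flip
Dir S: opp run (1,1), next='.' -> no flip
Dir SE: opp run (1,2) (2,3) capped by W -> flip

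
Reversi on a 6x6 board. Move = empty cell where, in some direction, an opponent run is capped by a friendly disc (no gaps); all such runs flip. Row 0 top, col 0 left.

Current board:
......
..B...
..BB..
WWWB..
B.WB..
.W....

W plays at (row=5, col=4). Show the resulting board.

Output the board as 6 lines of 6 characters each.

Answer: ......
..B...
..BB..
WWWB..
B.WW..
.W..W.

Derivation:
Place W at (5,4); scan 8 dirs for brackets.
Dir NW: opp run (4,3) capped by W -> flip
Dir N: first cell '.' (not opp) -> no flip
Dir NE: first cell '.' (not opp) -> no flip
Dir W: first cell '.' (not opp) -> no flip
Dir E: first cell '.' (not opp) -> no flip
Dir SW: edge -> no flip
Dir S: edge -> no flip
Dir SE: edge -> no flip
All flips: (4,3)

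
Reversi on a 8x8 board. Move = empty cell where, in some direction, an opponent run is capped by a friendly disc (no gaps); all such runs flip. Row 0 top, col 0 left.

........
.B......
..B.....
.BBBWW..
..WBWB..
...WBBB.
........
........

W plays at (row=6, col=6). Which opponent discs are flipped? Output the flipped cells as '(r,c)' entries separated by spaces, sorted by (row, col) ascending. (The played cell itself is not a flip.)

Answer: (5,5)

Derivation:
Dir NW: opp run (5,5) capped by W -> flip
Dir N: opp run (5,6), next='.' -> no flip
Dir NE: first cell '.' (not opp) -> no flip
Dir W: first cell '.' (not opp) -> no flip
Dir E: first cell '.' (not opp) -> no flip
Dir SW: first cell '.' (not opp) -> no flip
Dir S: first cell '.' (not opp) -> no flip
Dir SE: first cell '.' (not opp) -> no flip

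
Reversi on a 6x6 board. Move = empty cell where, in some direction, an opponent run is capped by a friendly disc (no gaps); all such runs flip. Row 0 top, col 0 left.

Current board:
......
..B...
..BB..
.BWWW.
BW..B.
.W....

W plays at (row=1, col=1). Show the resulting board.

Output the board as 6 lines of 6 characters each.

Answer: ......
.WB...
..WB..
.BWWW.
BW..B.
.W....

Derivation:
Place W at (1,1); scan 8 dirs for brackets.
Dir NW: first cell '.' (not opp) -> no flip
Dir N: first cell '.' (not opp) -> no flip
Dir NE: first cell '.' (not opp) -> no flip
Dir W: first cell '.' (not opp) -> no flip
Dir E: opp run (1,2), next='.' -> no flip
Dir SW: first cell '.' (not opp) -> no flip
Dir S: first cell '.' (not opp) -> no flip
Dir SE: opp run (2,2) capped by W -> flip
All flips: (2,2)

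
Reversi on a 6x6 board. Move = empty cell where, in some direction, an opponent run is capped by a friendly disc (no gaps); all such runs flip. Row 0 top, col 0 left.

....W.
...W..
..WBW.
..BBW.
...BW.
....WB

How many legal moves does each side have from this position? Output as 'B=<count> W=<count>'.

Answer: B=9 W=6

Derivation:
-- B to move --
(0,2): no bracket -> illegal
(0,3): flips 1 -> legal
(0,5): no bracket -> illegal
(1,1): flips 1 -> legal
(1,2): flips 1 -> legal
(1,4): no bracket -> illegal
(1,5): flips 1 -> legal
(2,1): flips 1 -> legal
(2,5): flips 2 -> legal
(3,1): no bracket -> illegal
(3,5): flips 1 -> legal
(4,5): flips 2 -> legal
(5,3): flips 1 -> legal
B mobility = 9
-- W to move --
(1,2): flips 1 -> legal
(1,4): no bracket -> illegal
(2,1): flips 2 -> legal
(3,1): flips 2 -> legal
(4,1): no bracket -> illegal
(4,2): flips 3 -> legal
(4,5): no bracket -> illegal
(5,2): flips 1 -> legal
(5,3): flips 3 -> legal
W mobility = 6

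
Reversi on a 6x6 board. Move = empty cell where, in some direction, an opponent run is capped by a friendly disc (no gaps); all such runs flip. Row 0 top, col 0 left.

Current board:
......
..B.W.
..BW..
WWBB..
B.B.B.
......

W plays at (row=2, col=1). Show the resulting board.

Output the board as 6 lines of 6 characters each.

Place W at (2,1); scan 8 dirs for brackets.
Dir NW: first cell '.' (not opp) -> no flip
Dir N: first cell '.' (not opp) -> no flip
Dir NE: opp run (1,2), next='.' -> no flip
Dir W: first cell '.' (not opp) -> no flip
Dir E: opp run (2,2) capped by W -> flip
Dir SW: first cell 'W' (not opp) -> no flip
Dir S: first cell 'W' (not opp) -> no flip
Dir SE: opp run (3,2), next='.' -> no flip
All flips: (2,2)

Answer: ......
..B.W.
.WWW..
WWBB..
B.B.B.
......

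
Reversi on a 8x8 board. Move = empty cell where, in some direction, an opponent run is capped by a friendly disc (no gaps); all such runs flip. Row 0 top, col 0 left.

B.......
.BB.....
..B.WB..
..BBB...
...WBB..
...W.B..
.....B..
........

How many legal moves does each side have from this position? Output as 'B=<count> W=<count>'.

Answer: B=8 W=8

Derivation:
-- B to move --
(1,3): no bracket -> illegal
(1,4): flips 1 -> legal
(1,5): flips 1 -> legal
(2,3): flips 1 -> legal
(3,5): no bracket -> illegal
(4,2): flips 1 -> legal
(5,2): flips 1 -> legal
(5,4): flips 1 -> legal
(6,2): flips 1 -> legal
(6,3): flips 2 -> legal
(6,4): no bracket -> illegal
B mobility = 8
-- W to move --
(0,1): no bracket -> illegal
(0,2): no bracket -> illegal
(0,3): no bracket -> illegal
(1,0): no bracket -> illegal
(1,3): no bracket -> illegal
(1,4): no bracket -> illegal
(1,5): no bracket -> illegal
(1,6): flips 2 -> legal
(2,0): no bracket -> illegal
(2,1): flips 1 -> legal
(2,3): flips 1 -> legal
(2,6): flips 1 -> legal
(3,1): no bracket -> illegal
(3,5): flips 1 -> legal
(3,6): no bracket -> illegal
(4,1): no bracket -> illegal
(4,2): flips 1 -> legal
(4,6): flips 2 -> legal
(5,4): flips 2 -> legal
(5,6): no bracket -> illegal
(6,4): no bracket -> illegal
(6,6): no bracket -> illegal
(7,4): no bracket -> illegal
(7,5): no bracket -> illegal
(7,6): no bracket -> illegal
W mobility = 8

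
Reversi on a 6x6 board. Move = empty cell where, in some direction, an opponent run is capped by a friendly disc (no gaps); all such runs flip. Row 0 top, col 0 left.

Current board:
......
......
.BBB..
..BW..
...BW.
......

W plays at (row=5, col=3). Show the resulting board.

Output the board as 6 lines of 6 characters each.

Place W at (5,3); scan 8 dirs for brackets.
Dir NW: first cell '.' (not opp) -> no flip
Dir N: opp run (4,3) capped by W -> flip
Dir NE: first cell 'W' (not opp) -> no flip
Dir W: first cell '.' (not opp) -> no flip
Dir E: first cell '.' (not opp) -> no flip
Dir SW: edge -> no flip
Dir S: edge -> no flip
Dir SE: edge -> no flip
All flips: (4,3)

Answer: ......
......
.BBB..
..BW..
...WW.
...W..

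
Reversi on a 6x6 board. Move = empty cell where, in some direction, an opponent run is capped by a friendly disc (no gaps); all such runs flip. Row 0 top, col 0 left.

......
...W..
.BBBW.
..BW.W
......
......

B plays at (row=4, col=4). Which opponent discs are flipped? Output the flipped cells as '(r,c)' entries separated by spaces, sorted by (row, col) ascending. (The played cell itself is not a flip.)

Answer: (3,3)

Derivation:
Dir NW: opp run (3,3) capped by B -> flip
Dir N: first cell '.' (not opp) -> no flip
Dir NE: opp run (3,5), next=edge -> no flip
Dir W: first cell '.' (not opp) -> no flip
Dir E: first cell '.' (not opp) -> no flip
Dir SW: first cell '.' (not opp) -> no flip
Dir S: first cell '.' (not opp) -> no flip
Dir SE: first cell '.' (not opp) -> no flip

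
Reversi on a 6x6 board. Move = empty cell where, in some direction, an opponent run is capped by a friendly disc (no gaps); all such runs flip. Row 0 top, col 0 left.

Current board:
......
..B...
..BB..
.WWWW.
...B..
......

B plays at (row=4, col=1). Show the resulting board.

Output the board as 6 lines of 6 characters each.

Place B at (4,1); scan 8 dirs for brackets.
Dir NW: first cell '.' (not opp) -> no flip
Dir N: opp run (3,1), next='.' -> no flip
Dir NE: opp run (3,2) capped by B -> flip
Dir W: first cell '.' (not opp) -> no flip
Dir E: first cell '.' (not opp) -> no flip
Dir SW: first cell '.' (not opp) -> no flip
Dir S: first cell '.' (not opp) -> no flip
Dir SE: first cell '.' (not opp) -> no flip
All flips: (3,2)

Answer: ......
..B...
..BB..
.WBWW.
.B.B..
......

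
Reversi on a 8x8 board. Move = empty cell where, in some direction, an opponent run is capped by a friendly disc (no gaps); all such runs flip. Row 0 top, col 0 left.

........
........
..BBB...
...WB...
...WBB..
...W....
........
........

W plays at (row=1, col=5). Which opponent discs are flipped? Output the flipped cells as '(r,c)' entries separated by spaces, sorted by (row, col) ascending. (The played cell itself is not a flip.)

Dir NW: first cell '.' (not opp) -> no flip
Dir N: first cell '.' (not opp) -> no flip
Dir NE: first cell '.' (not opp) -> no flip
Dir W: first cell '.' (not opp) -> no flip
Dir E: first cell '.' (not opp) -> no flip
Dir SW: opp run (2,4) capped by W -> flip
Dir S: first cell '.' (not opp) -> no flip
Dir SE: first cell '.' (not opp) -> no flip

Answer: (2,4)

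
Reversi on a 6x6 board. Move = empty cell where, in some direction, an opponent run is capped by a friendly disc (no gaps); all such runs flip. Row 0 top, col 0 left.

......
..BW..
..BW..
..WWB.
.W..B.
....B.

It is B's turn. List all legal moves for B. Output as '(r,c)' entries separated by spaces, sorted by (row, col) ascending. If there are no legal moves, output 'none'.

Answer: (0,4) (1,4) (2,4) (3,1) (4,2)

Derivation:
(0,2): no bracket -> illegal
(0,3): no bracket -> illegal
(0,4): flips 1 -> legal
(1,4): flips 1 -> legal
(2,1): no bracket -> illegal
(2,4): flips 1 -> legal
(3,0): no bracket -> illegal
(3,1): flips 2 -> legal
(4,0): no bracket -> illegal
(4,2): flips 1 -> legal
(4,3): no bracket -> illegal
(5,0): no bracket -> illegal
(5,1): no bracket -> illegal
(5,2): no bracket -> illegal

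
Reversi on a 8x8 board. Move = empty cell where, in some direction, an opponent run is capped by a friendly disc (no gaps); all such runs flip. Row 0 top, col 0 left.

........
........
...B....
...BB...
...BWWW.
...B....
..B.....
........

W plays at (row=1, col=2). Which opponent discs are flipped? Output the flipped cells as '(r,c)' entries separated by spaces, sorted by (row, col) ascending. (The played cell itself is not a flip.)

Answer: (2,3) (3,4)

Derivation:
Dir NW: first cell '.' (not opp) -> no flip
Dir N: first cell '.' (not opp) -> no flip
Dir NE: first cell '.' (not opp) -> no flip
Dir W: first cell '.' (not opp) -> no flip
Dir E: first cell '.' (not opp) -> no flip
Dir SW: first cell '.' (not opp) -> no flip
Dir S: first cell '.' (not opp) -> no flip
Dir SE: opp run (2,3) (3,4) capped by W -> flip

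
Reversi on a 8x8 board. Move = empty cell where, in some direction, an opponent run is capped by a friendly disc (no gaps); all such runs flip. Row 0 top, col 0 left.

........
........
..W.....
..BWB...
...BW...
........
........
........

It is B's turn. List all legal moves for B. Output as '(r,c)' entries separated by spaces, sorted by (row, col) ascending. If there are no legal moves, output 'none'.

Answer: (1,2) (2,3) (4,5) (5,4)

Derivation:
(1,1): no bracket -> illegal
(1,2): flips 1 -> legal
(1,3): no bracket -> illegal
(2,1): no bracket -> illegal
(2,3): flips 1 -> legal
(2,4): no bracket -> illegal
(3,1): no bracket -> illegal
(3,5): no bracket -> illegal
(4,2): no bracket -> illegal
(4,5): flips 1 -> legal
(5,3): no bracket -> illegal
(5,4): flips 1 -> legal
(5,5): no bracket -> illegal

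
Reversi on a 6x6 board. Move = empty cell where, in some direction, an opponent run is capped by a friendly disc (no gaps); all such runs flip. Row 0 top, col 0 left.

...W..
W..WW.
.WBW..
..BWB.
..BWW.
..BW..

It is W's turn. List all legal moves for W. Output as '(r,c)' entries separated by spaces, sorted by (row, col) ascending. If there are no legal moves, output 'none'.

(1,1): flips 1 -> legal
(1,2): no bracket -> illegal
(2,4): flips 1 -> legal
(2,5): flips 1 -> legal
(3,1): flips 3 -> legal
(3,5): flips 1 -> legal
(4,1): flips 2 -> legal
(4,5): flips 1 -> legal
(5,1): flips 2 -> legal

Answer: (1,1) (2,4) (2,5) (3,1) (3,5) (4,1) (4,5) (5,1)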